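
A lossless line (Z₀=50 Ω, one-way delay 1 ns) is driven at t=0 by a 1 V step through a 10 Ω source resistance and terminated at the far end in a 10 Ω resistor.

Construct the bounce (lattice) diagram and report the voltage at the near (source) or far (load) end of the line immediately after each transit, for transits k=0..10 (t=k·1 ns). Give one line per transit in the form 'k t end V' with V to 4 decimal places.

Γ_L=-0.666667, Γ_S=-0.666667; launch V₁=1·50/60=0.833333
k=0 src: V=0.8333
k=1 load: inc=0.833333, refl=0.833333·-0.666667=-0.5556; V=0.000000+0.833333+-0.555556=0.2778
k=2 src: inc=-0.555556, refl=-0.555556·-0.666667=0.3704; V=0.833333+-0.555556+0.370370=0.6481
k=3 load: inc=0.370370, refl=0.370370·-0.666667=-0.2469; V=0.277778+0.370370+-0.246914=0.4012
k=4 src: inc=-0.246914, refl=-0.246914·-0.666667=0.1646; V=0.648148+-0.246914+0.164609=0.5658
k=5 load: inc=0.164609, refl=0.164609·-0.666667=-0.1097; V=0.401235+0.164609+-0.109739=0.4561
k=6 src: inc=-0.109739, refl=-0.109739·-0.666667=0.0732; V=0.565844+-0.109739+0.073160=0.5293
k=7 load: inc=0.073160, refl=0.073160·-0.666667=-0.0488; V=0.456104+0.073160+-0.048773=0.4805
k=8 src: inc=-0.048773, refl=-0.048773·-0.666667=0.0325; V=0.529264+-0.048773+0.032515=0.5130
k=9 load: inc=0.032515, refl=0.032515·-0.666667=-0.0217; V=0.480491+0.032515+-0.021677=0.4913
k=10 src: inc=-0.021677, refl=-0.021677·-0.666667=0.0145; V=0.513006+-0.021677+0.014451=0.5058

0 0 source 0.8333
1 1 load 0.2778
2 2 source 0.6481
3 3 load 0.4012
4 4 source 0.5658
5 5 load 0.4561
6 6 source 0.5293
7 7 load 0.4805
8 8 source 0.5130
9 9 load 0.4913
10 10 source 0.5058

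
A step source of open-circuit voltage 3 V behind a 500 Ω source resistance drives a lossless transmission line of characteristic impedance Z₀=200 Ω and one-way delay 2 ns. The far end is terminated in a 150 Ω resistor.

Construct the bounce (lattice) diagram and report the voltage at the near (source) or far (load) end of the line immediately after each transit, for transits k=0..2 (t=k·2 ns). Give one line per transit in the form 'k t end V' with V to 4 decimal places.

Γ_L=-0.142857, Γ_S=0.428571; launch V₁=3·200/700=0.857143
k=0 src: V=0.8571
k=1 load: inc=0.857143, refl=0.857143·-0.142857=-0.1224; V=0.000000+0.857143+-0.122449=0.7347
k=2 src: inc=-0.122449, refl=-0.122449·0.428571=-0.0525; V=0.857143+-0.122449+-0.052478=0.6822

0 0 source 0.8571
1 2 load 0.7347
2 4 source 0.6822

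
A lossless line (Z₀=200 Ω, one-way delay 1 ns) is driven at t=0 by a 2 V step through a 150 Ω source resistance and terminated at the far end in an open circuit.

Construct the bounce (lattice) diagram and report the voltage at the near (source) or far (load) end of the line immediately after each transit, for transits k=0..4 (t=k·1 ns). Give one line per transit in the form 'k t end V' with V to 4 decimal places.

Γ_L=1.000000, Γ_S=-0.142857; launch V₁=2·200/350=1.142857
k=0 src: V=1.1429
k=1 load: inc=1.142857, refl=1.142857·1.000000=1.1429; V=0.000000+1.142857+1.142857=2.2857
k=2 src: inc=1.142857, refl=1.142857·-0.142857=-0.1633; V=1.142857+1.142857+-0.163265=2.1224
k=3 load: inc=-0.163265, refl=-0.163265·1.000000=-0.1633; V=2.285714+-0.163265+-0.163265=1.9592
k=4 src: inc=-0.163265, refl=-0.163265·-0.142857=0.0233; V=2.122449+-0.163265+0.023324=1.9825

0 0 source 1.1429
1 1 load 2.2857
2 2 source 2.1224
3 3 load 1.9592
4 4 source 1.9825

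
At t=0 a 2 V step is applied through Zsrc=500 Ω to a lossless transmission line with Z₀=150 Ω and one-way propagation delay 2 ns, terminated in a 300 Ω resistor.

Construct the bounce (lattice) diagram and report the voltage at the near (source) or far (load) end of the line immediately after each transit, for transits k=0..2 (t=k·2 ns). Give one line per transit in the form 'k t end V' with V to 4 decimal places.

Γ_L=0.333333, Γ_S=0.538462; launch V₁=2·150/650=0.461538
k=0 src: V=0.4615
k=1 load: inc=0.461538, refl=0.461538·0.333333=0.1538; V=0.000000+0.461538+0.153846=0.6154
k=2 src: inc=0.153846, refl=0.153846·0.538462=0.0828; V=0.461538+0.153846+0.082840=0.6982

0 0 source 0.4615
1 2 load 0.6154
2 4 source 0.6982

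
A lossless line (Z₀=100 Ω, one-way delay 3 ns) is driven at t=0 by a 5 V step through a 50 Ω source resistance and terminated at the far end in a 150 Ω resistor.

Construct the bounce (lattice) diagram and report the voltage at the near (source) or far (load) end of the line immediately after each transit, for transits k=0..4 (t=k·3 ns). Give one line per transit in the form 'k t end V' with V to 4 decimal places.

0 0 source 3.3333
1 3 load 4.0000
2 6 source 3.7778
3 9 load 3.7333
4 12 source 3.7481

Γ_L=0.200000, Γ_S=-0.333333; launch V₁=5·100/150=3.333333
k=0 src: V=3.3333
k=1 load: inc=3.333333, refl=3.333333·0.200000=0.6667; V=0.000000+3.333333+0.666667=4.0000
k=2 src: inc=0.666667, refl=0.666667·-0.333333=-0.2222; V=3.333333+0.666667+-0.222222=3.7778
k=3 load: inc=-0.222222, refl=-0.222222·0.200000=-0.0444; V=4.000000+-0.222222+-0.044444=3.7333
k=4 src: inc=-0.044444, refl=-0.044444·-0.333333=0.0148; V=3.777778+-0.044444+0.014815=3.7481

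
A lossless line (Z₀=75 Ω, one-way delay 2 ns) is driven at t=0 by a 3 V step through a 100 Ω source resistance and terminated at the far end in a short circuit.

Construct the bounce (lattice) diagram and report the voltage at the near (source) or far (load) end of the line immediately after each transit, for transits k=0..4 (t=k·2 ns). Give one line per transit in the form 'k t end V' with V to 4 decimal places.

Γ_L=-1.000000, Γ_S=0.142857; launch V₁=3·75/175=1.285714
k=0 src: V=1.2857
k=1 load: inc=1.285714, refl=1.285714·-1.000000=-1.2857; V=0.000000+1.285714+-1.285714=0.0000
k=2 src: inc=-1.285714, refl=-1.285714·0.142857=-0.1837; V=1.285714+-1.285714+-0.183673=-0.1837
k=3 load: inc=-0.183673, refl=-0.183673·-1.000000=0.1837; V=0.000000+-0.183673+0.183673=0.0000
k=4 src: inc=0.183673, refl=0.183673·0.142857=0.0262; V=-0.183673+0.183673+0.026239=0.0262

0 0 source 1.2857
1 2 load 0.0000
2 4 source -0.1837
3 6 load 0.0000
4 8 source 0.0262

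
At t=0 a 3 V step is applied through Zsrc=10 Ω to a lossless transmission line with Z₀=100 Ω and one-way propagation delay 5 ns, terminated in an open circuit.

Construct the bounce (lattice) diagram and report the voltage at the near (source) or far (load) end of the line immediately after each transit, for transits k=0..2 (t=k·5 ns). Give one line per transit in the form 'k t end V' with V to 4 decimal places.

Γ_L=1.000000, Γ_S=-0.818182; launch V₁=3·100/110=2.727273
k=0 src: V=2.7273
k=1 load: inc=2.727273, refl=2.727273·1.000000=2.7273; V=0.000000+2.727273+2.727273=5.4545
k=2 src: inc=2.727273, refl=2.727273·-0.818182=-2.2314; V=2.727273+2.727273+-2.231405=3.2231

0 0 source 2.7273
1 5 load 5.4545
2 10 source 3.2231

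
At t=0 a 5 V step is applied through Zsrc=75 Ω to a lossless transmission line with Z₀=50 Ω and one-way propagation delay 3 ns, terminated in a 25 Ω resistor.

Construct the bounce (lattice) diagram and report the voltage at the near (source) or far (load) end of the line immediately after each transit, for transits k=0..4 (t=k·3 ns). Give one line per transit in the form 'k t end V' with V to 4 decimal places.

0 0 source 2.0000
1 3 load 1.3333
2 6 source 1.2000
3 9 load 1.2444
4 12 source 1.2533

Γ_L=-0.333333, Γ_S=0.200000; launch V₁=5·50/125=2.000000
k=0 src: V=2.0000
k=1 load: inc=2.000000, refl=2.000000·-0.333333=-0.6667; V=0.000000+2.000000+-0.666667=1.3333
k=2 src: inc=-0.666667, refl=-0.666667·0.200000=-0.1333; V=2.000000+-0.666667+-0.133333=1.2000
k=3 load: inc=-0.133333, refl=-0.133333·-0.333333=0.0444; V=1.333333+-0.133333+0.044444=1.2444
k=4 src: inc=0.044444, refl=0.044444·0.200000=0.0089; V=1.200000+0.044444+0.008889=1.2533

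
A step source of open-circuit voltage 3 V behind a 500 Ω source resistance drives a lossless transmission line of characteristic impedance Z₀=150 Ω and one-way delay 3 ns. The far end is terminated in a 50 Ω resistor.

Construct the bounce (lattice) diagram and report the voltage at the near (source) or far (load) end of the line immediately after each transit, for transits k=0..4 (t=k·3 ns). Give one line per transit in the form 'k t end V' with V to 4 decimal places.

0 0 source 0.6923
1 3 load 0.3462
2 6 source 0.1598
3 9 load 0.2530
4 12 source 0.3031

Γ_L=-0.500000, Γ_S=0.538462; launch V₁=3·150/650=0.692308
k=0 src: V=0.6923
k=1 load: inc=0.692308, refl=0.692308·-0.500000=-0.3462; V=0.000000+0.692308+-0.346154=0.3462
k=2 src: inc=-0.346154, refl=-0.346154·0.538462=-0.1864; V=0.692308+-0.346154+-0.186391=0.1598
k=3 load: inc=-0.186391, refl=-0.186391·-0.500000=0.0932; V=0.346154+-0.186391+0.093195=0.2530
k=4 src: inc=0.093195, refl=0.093195·0.538462=0.0502; V=0.159763+0.093195+0.050182=0.3031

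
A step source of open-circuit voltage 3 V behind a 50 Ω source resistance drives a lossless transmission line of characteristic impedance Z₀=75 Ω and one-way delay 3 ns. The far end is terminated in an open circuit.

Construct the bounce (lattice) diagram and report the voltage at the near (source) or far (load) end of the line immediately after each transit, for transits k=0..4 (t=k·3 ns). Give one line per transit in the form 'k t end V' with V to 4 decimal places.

Γ_L=1.000000, Γ_S=-0.200000; launch V₁=3·75/125=1.800000
k=0 src: V=1.8000
k=1 load: inc=1.800000, refl=1.800000·1.000000=1.8000; V=0.000000+1.800000+1.800000=3.6000
k=2 src: inc=1.800000, refl=1.800000·-0.200000=-0.3600; V=1.800000+1.800000+-0.360000=3.2400
k=3 load: inc=-0.360000, refl=-0.360000·1.000000=-0.3600; V=3.600000+-0.360000+-0.360000=2.8800
k=4 src: inc=-0.360000, refl=-0.360000·-0.200000=0.0720; V=3.240000+-0.360000+0.072000=2.9520

0 0 source 1.8000
1 3 load 3.6000
2 6 source 3.2400
3 9 load 2.8800
4 12 source 2.9520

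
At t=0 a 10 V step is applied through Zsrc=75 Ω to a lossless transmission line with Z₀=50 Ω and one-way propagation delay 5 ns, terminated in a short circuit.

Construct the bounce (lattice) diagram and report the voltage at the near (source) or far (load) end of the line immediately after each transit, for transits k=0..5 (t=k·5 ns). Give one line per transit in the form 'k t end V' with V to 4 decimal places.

Γ_L=-1.000000, Γ_S=0.200000; launch V₁=10·50/125=4.000000
k=0 src: V=4.0000
k=1 load: inc=4.000000, refl=4.000000·-1.000000=-4.0000; V=0.000000+4.000000+-4.000000=0.0000
k=2 src: inc=-4.000000, refl=-4.000000·0.200000=-0.8000; V=4.000000+-4.000000+-0.800000=-0.8000
k=3 load: inc=-0.800000, refl=-0.800000·-1.000000=0.8000; V=0.000000+-0.800000+0.800000=0.0000
k=4 src: inc=0.800000, refl=0.800000·0.200000=0.1600; V=-0.800000+0.800000+0.160000=0.1600
k=5 load: inc=0.160000, refl=0.160000·-1.000000=-0.1600; V=0.000000+0.160000+-0.160000=0.0000

0 0 source 4.0000
1 5 load 0.0000
2 10 source -0.8000
3 15 load 0.0000
4 20 source 0.1600
5 25 load 0.0000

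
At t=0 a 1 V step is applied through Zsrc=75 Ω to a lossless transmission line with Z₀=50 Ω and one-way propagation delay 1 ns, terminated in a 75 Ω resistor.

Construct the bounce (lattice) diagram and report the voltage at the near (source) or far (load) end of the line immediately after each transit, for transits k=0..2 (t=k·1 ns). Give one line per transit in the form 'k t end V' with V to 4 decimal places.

0 0 source 0.4000
1 1 load 0.4800
2 2 source 0.4960

Γ_L=0.200000, Γ_S=0.200000; launch V₁=1·50/125=0.400000
k=0 src: V=0.4000
k=1 load: inc=0.400000, refl=0.400000·0.200000=0.0800; V=0.000000+0.400000+0.080000=0.4800
k=2 src: inc=0.080000, refl=0.080000·0.200000=0.0160; V=0.400000+0.080000+0.016000=0.4960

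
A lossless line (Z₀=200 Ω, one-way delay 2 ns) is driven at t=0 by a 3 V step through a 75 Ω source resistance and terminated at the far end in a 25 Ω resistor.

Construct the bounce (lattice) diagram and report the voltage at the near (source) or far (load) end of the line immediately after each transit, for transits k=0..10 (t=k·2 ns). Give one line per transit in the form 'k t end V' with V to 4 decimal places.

Γ_L=-0.777778, Γ_S=-0.454545; launch V₁=3·200/275=2.181818
k=0 src: V=2.1818
k=1 load: inc=2.181818, refl=2.181818·-0.777778=-1.6970; V=0.000000+2.181818+-1.696970=0.4848
k=2 src: inc=-1.696970, refl=-1.696970·-0.454545=0.7713; V=2.181818+-1.696970+0.771350=1.2562
k=3 load: inc=0.771350, refl=0.771350·-0.777778=-0.5999; V=0.484848+0.771350+-0.599939=0.6563
k=4 src: inc=-0.599939, refl=-0.599939·-0.454545=0.2727; V=1.256198+-0.599939+0.272699=0.9290
k=5 load: inc=0.272699, refl=0.272699·-0.777778=-0.2121; V=0.656260+0.272699+-0.212100=0.7169
k=6 src: inc=-0.212100, refl=-0.212100·-0.454545=0.0964; V=0.928959+-0.212100+0.096409=0.8133
k=7 load: inc=0.096409, refl=0.096409·-0.777778=-0.0750; V=0.716859+0.096409+-0.074985=0.7383
k=8 src: inc=-0.074985, refl=-0.074985·-0.454545=0.0341; V=0.813268+-0.074985+0.034084=0.7724
k=9 load: inc=0.034084, refl=0.034084·-0.777778=-0.0265; V=0.738284+0.034084+-0.026510=0.7459
k=10 src: inc=-0.026510, refl=-0.026510·-0.454545=0.0120; V=0.772368+-0.026510+0.012050=0.7579

0 0 source 2.1818
1 2 load 0.4848
2 4 source 1.2562
3 6 load 0.6563
4 8 source 0.9290
5 10 load 0.7169
6 12 source 0.8133
7 14 load 0.7383
8 16 source 0.7724
9 18 load 0.7459
10 20 source 0.7579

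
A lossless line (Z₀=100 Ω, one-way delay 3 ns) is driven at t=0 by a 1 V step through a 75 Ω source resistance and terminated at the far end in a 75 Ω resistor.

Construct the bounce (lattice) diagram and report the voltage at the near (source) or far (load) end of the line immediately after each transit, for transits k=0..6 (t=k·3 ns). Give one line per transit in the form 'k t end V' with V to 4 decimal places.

Γ_L=-0.142857, Γ_S=-0.142857; launch V₁=1·100/175=0.571429
k=0 src: V=0.5714
k=1 load: inc=0.571429, refl=0.571429·-0.142857=-0.0816; V=0.000000+0.571429+-0.081633=0.4898
k=2 src: inc=-0.081633, refl=-0.081633·-0.142857=0.0117; V=0.571429+-0.081633+0.011662=0.5015
k=3 load: inc=0.011662, refl=0.011662·-0.142857=-0.0017; V=0.489796+0.011662+-0.001666=0.4998
k=4 src: inc=-0.001666, refl=-0.001666·-0.142857=0.0002; V=0.501458+-0.001666+0.000238=0.5000
k=5 load: inc=0.000238, refl=0.000238·-0.142857=-0.0000; V=0.499792+0.000238+-0.000034=0.5000
k=6 src: inc=-0.000034, refl=-0.000034·-0.142857=0.0000; V=0.500030+-0.000034+0.000005=0.5000

0 0 source 0.5714
1 3 load 0.4898
2 6 source 0.5015
3 9 load 0.4998
4 12 source 0.5000
5 15 load 0.5000
6 18 source 0.5000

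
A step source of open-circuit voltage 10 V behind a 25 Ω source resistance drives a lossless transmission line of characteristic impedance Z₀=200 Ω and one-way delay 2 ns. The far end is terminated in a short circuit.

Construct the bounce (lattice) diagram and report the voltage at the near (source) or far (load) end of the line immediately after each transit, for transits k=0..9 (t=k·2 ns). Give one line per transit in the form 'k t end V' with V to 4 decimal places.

Γ_L=-1.000000, Γ_S=-0.777778; launch V₁=10·200/225=8.888889
k=0 src: V=8.8889
k=1 load: inc=8.888889, refl=8.888889·-1.000000=-8.8889; V=0.000000+8.888889+-8.888889=0.0000
k=2 src: inc=-8.888889, refl=-8.888889·-0.777778=6.9136; V=8.888889+-8.888889+6.913580=6.9136
k=3 load: inc=6.913580, refl=6.913580·-1.000000=-6.9136; V=0.000000+6.913580+-6.913580=0.0000
k=4 src: inc=-6.913580, refl=-6.913580·-0.777778=5.3772; V=6.913580+-6.913580+5.377229=5.3772
k=5 load: inc=5.377229, refl=5.377229·-1.000000=-5.3772; V=0.000000+5.377229+-5.377229=0.0000
k=6 src: inc=-5.377229, refl=-5.377229·-0.777778=4.1823; V=5.377229+-5.377229+4.182289=4.1823
k=7 load: inc=4.182289, refl=4.182289·-1.000000=-4.1823; V=0.000000+4.182289+-4.182289=0.0000
k=8 src: inc=-4.182289, refl=-4.182289·-0.777778=3.2529; V=4.182289+-4.182289+3.252892=3.2529
k=9 load: inc=3.252892, refl=3.252892·-1.000000=-3.2529; V=0.000000+3.252892+-3.252892=0.0000

0 0 source 8.8889
1 2 load 0.0000
2 4 source 6.9136
3 6 load 0.0000
4 8 source 5.3772
5 10 load 0.0000
6 12 source 4.1823
7 14 load 0.0000
8 16 source 3.2529
9 18 load 0.0000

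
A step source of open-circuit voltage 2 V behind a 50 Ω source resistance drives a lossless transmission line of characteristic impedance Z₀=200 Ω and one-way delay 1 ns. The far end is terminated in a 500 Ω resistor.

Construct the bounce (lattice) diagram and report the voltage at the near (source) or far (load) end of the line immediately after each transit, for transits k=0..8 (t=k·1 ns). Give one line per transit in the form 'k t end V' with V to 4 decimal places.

Γ_L=0.428571, Γ_S=-0.600000; launch V₁=2·200/250=1.600000
k=0 src: V=1.6000
k=1 load: inc=1.600000, refl=1.600000·0.428571=0.6857; V=0.000000+1.600000+0.685714=2.2857
k=2 src: inc=0.685714, refl=0.685714·-0.600000=-0.4114; V=1.600000+0.685714+-0.411429=1.8743
k=3 load: inc=-0.411429, refl=-0.411429·0.428571=-0.1763; V=2.285714+-0.411429+-0.176327=1.6980
k=4 src: inc=-0.176327, refl=-0.176327·-0.600000=0.1058; V=1.874286+-0.176327+0.105796=1.8038
k=5 load: inc=0.105796, refl=0.105796·0.428571=0.0453; V=1.697959+0.105796+0.045341=1.8491
k=6 src: inc=0.045341, refl=0.045341·-0.600000=-0.0272; V=1.803755+0.045341+-0.027205=1.8219
k=7 load: inc=-0.027205, refl=-0.027205·0.428571=-0.0117; V=1.849096+-0.027205+-0.011659=1.8102
k=8 src: inc=-0.011659, refl=-0.011659·-0.600000=0.0070; V=1.821892+-0.011659+0.006995=1.8172

0 0 source 1.6000
1 1 load 2.2857
2 2 source 1.8743
3 3 load 1.6980
4 4 source 1.8038
5 5 load 1.8491
6 6 source 1.8219
7 7 load 1.8102
8 8 source 1.8172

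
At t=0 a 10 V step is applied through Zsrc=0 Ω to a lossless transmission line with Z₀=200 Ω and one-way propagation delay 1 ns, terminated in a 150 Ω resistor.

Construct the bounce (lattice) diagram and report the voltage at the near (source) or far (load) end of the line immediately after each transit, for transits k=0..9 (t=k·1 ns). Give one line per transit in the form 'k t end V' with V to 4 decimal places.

0 0 source 10.0000
1 1 load 8.5714
2 2 source 10.0000
3 3 load 9.7959
4 4 source 10.0000
5 5 load 9.9708
6 6 source 10.0000
7 7 load 9.9958
8 8 source 10.0000
9 9 load 9.9994

Γ_L=-0.142857, Γ_S=-1.000000; launch V₁=10·200/200=10.000000
k=0 src: V=10.0000
k=1 load: inc=10.000000, refl=10.000000·-0.142857=-1.4286; V=0.000000+10.000000+-1.428571=8.5714
k=2 src: inc=-1.428571, refl=-1.428571·-1.000000=1.4286; V=10.000000+-1.428571+1.428571=10.0000
k=3 load: inc=1.428571, refl=1.428571·-0.142857=-0.2041; V=8.571429+1.428571+-0.204082=9.7959
k=4 src: inc=-0.204082, refl=-0.204082·-1.000000=0.2041; V=10.000000+-0.204082+0.204082=10.0000
k=5 load: inc=0.204082, refl=0.204082·-0.142857=-0.0292; V=9.795918+0.204082+-0.029155=9.9708
k=6 src: inc=-0.029155, refl=-0.029155·-1.000000=0.0292; V=10.000000+-0.029155+0.029155=10.0000
k=7 load: inc=0.029155, refl=0.029155·-0.142857=-0.0042; V=9.970845+0.029155+-0.004165=9.9958
k=8 src: inc=-0.004165, refl=-0.004165·-1.000000=0.0042; V=10.000000+-0.004165+0.004165=10.0000
k=9 load: inc=0.004165, refl=0.004165·-0.142857=-0.0006; V=9.995835+0.004165+-0.000595=9.9994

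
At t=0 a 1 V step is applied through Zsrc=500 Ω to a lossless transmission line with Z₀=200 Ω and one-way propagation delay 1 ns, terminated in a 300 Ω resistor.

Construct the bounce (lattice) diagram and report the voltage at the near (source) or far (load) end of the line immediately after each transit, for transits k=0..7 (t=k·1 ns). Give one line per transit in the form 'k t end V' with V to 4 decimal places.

0 0 source 0.2857
1 1 load 0.3429
2 2 source 0.3673
3 3 load 0.3722
4 4 source 0.3743
5 5 load 0.3748
6 6 source 0.3749
7 7 load 0.3750

Γ_L=0.200000, Γ_S=0.428571; launch V₁=1·200/700=0.285714
k=0 src: V=0.2857
k=1 load: inc=0.285714, refl=0.285714·0.200000=0.0571; V=0.000000+0.285714+0.057143=0.3429
k=2 src: inc=0.057143, refl=0.057143·0.428571=0.0245; V=0.285714+0.057143+0.024490=0.3673
k=3 load: inc=0.024490, refl=0.024490·0.200000=0.0049; V=0.342857+0.024490+0.004898=0.3722
k=4 src: inc=0.004898, refl=0.004898·0.428571=0.0021; V=0.367347+0.004898+0.002099=0.3743
k=5 load: inc=0.002099, refl=0.002099·0.200000=0.0004; V=0.372245+0.002099+0.000420=0.3748
k=6 src: inc=0.000420, refl=0.000420·0.428571=0.0002; V=0.374344+0.000420+0.000180=0.3749
k=7 load: inc=0.000180, refl=0.000180·0.200000=0.0000; V=0.374764+0.000180+0.000036=0.3750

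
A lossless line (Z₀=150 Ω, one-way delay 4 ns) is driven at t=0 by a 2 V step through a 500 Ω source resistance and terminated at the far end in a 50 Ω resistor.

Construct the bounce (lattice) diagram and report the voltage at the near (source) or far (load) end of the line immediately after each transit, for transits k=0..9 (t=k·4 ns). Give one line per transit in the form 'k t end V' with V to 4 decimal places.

0 0 source 0.4615
1 4 load 0.2308
2 8 source 0.1065
3 12 load 0.1686
4 16 source 0.2021
5 20 load 0.1854
6 24 source 0.1764
7 28 load 0.1809
8 32 source 0.1833
9 36 load 0.1821

Γ_L=-0.500000, Γ_S=0.538462; launch V₁=2·150/650=0.461538
k=0 src: V=0.4615
k=1 load: inc=0.461538, refl=0.461538·-0.500000=-0.2308; V=0.000000+0.461538+-0.230769=0.2308
k=2 src: inc=-0.230769, refl=-0.230769·0.538462=-0.1243; V=0.461538+-0.230769+-0.124260=0.1065
k=3 load: inc=-0.124260, refl=-0.124260·-0.500000=0.0621; V=0.230769+-0.124260+0.062130=0.1686
k=4 src: inc=0.062130, refl=0.062130·0.538462=0.0335; V=0.106509+0.062130+0.033455=0.2021
k=5 load: inc=0.033455, refl=0.033455·-0.500000=-0.0167; V=0.168639+0.033455+-0.016727=0.1854
k=6 src: inc=-0.016727, refl=-0.016727·0.538462=-0.0090; V=0.202094+-0.016727+-0.009007=0.1764
k=7 load: inc=-0.009007, refl=-0.009007·-0.500000=0.0045; V=0.185366+-0.009007+0.004504=0.1809
k=8 src: inc=0.004504, refl=0.004504·0.538462=0.0024; V=0.176359+0.004504+0.002425=0.1833
k=9 load: inc=0.002425, refl=0.002425·-0.500000=-0.0012; V=0.180863+0.002425+-0.001212=0.1821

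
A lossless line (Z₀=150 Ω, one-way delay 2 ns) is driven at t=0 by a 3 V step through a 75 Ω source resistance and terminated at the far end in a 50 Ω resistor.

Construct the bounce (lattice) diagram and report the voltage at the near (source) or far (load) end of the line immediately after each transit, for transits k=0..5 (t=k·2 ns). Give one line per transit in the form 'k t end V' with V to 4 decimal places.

0 0 source 2.0000
1 2 load 1.0000
2 4 source 1.3333
3 6 load 1.1667
4 8 source 1.2222
5 10 load 1.1944

Γ_L=-0.500000, Γ_S=-0.333333; launch V₁=3·150/225=2.000000
k=0 src: V=2.0000
k=1 load: inc=2.000000, refl=2.000000·-0.500000=-1.0000; V=0.000000+2.000000+-1.000000=1.0000
k=2 src: inc=-1.000000, refl=-1.000000·-0.333333=0.3333; V=2.000000+-1.000000+0.333333=1.3333
k=3 load: inc=0.333333, refl=0.333333·-0.500000=-0.1667; V=1.000000+0.333333+-0.166667=1.1667
k=4 src: inc=-0.166667, refl=-0.166667·-0.333333=0.0556; V=1.333333+-0.166667+0.055556=1.2222
k=5 load: inc=0.055556, refl=0.055556·-0.500000=-0.0278; V=1.166667+0.055556+-0.027778=1.1944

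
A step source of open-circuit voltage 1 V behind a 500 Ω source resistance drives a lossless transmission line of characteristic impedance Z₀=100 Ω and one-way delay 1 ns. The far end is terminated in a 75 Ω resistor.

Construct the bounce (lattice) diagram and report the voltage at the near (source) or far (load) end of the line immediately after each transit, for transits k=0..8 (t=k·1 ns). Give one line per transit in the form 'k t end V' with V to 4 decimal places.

0 0 source 0.1667
1 1 load 0.1429
2 2 source 0.1270
3 3 load 0.1293
4 4 source 0.1308
5 5 load 0.1305
6 6 source 0.1304
7 7 load 0.1304
8 8 source 0.1304

Γ_L=-0.142857, Γ_S=0.666667; launch V₁=1·100/600=0.166667
k=0 src: V=0.1667
k=1 load: inc=0.166667, refl=0.166667·-0.142857=-0.0238; V=0.000000+0.166667+-0.023810=0.1429
k=2 src: inc=-0.023810, refl=-0.023810·0.666667=-0.0159; V=0.166667+-0.023810+-0.015873=0.1270
k=3 load: inc=-0.015873, refl=-0.015873·-0.142857=0.0023; V=0.142857+-0.015873+0.002268=0.1293
k=4 src: inc=0.002268, refl=0.002268·0.666667=0.0015; V=0.126984+0.002268+0.001512=0.1308
k=5 load: inc=0.001512, refl=0.001512·-0.142857=-0.0002; V=0.129252+0.001512+-0.000216=0.1305
k=6 src: inc=-0.000216, refl=-0.000216·0.666667=-0.0001; V=0.130763+-0.000216+-0.000144=0.1304
k=7 load: inc=-0.000144, refl=-0.000144·-0.142857=0.0000; V=0.130547+-0.000144+0.000021=0.1304
k=8 src: inc=0.000021, refl=0.000021·0.666667=0.0000; V=0.130403+0.000021+0.000014=0.1304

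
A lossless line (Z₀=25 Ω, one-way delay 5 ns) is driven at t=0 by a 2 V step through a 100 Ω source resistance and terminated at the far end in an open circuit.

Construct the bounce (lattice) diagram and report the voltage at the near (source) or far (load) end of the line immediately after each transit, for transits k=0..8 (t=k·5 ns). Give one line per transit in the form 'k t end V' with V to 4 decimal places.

0 0 source 0.4000
1 5 load 0.8000
2 10 source 1.0400
3 15 load 1.2800
4 20 source 1.4240
5 25 load 1.5680
6 30 source 1.6544
7 35 load 1.7408
8 40 source 1.7926

Γ_L=1.000000, Γ_S=0.600000; launch V₁=2·25/125=0.400000
k=0 src: V=0.4000
k=1 load: inc=0.400000, refl=0.400000·1.000000=0.4000; V=0.000000+0.400000+0.400000=0.8000
k=2 src: inc=0.400000, refl=0.400000·0.600000=0.2400; V=0.400000+0.400000+0.240000=1.0400
k=3 load: inc=0.240000, refl=0.240000·1.000000=0.2400; V=0.800000+0.240000+0.240000=1.2800
k=4 src: inc=0.240000, refl=0.240000·0.600000=0.1440; V=1.040000+0.240000+0.144000=1.4240
k=5 load: inc=0.144000, refl=0.144000·1.000000=0.1440; V=1.280000+0.144000+0.144000=1.5680
k=6 src: inc=0.144000, refl=0.144000·0.600000=0.0864; V=1.424000+0.144000+0.086400=1.6544
k=7 load: inc=0.086400, refl=0.086400·1.000000=0.0864; V=1.568000+0.086400+0.086400=1.7408
k=8 src: inc=0.086400, refl=0.086400·0.600000=0.0518; V=1.654400+0.086400+0.051840=1.7926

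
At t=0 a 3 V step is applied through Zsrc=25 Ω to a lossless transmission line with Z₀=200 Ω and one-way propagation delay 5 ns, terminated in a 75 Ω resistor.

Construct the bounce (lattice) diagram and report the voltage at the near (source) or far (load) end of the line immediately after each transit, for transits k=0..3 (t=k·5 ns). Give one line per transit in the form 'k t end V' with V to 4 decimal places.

0 0 source 2.6667
1 5 load 1.4545
2 10 source 2.3973
3 15 load 1.9688

Γ_L=-0.454545, Γ_S=-0.777778; launch V₁=3·200/225=2.666667
k=0 src: V=2.6667
k=1 load: inc=2.666667, refl=2.666667·-0.454545=-1.2121; V=0.000000+2.666667+-1.212121=1.4545
k=2 src: inc=-1.212121, refl=-1.212121·-0.777778=0.9428; V=2.666667+-1.212121+0.942761=2.3973
k=3 load: inc=0.942761, refl=0.942761·-0.454545=-0.4285; V=1.454545+0.942761+-0.428528=1.9688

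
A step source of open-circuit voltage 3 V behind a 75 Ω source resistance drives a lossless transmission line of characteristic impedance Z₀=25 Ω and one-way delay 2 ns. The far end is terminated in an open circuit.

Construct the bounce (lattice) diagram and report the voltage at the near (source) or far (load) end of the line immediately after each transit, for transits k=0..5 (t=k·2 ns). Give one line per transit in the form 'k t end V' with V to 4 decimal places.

Γ_L=1.000000, Γ_S=0.500000; launch V₁=3·25/100=0.750000
k=0 src: V=0.7500
k=1 load: inc=0.750000, refl=0.750000·1.000000=0.7500; V=0.000000+0.750000+0.750000=1.5000
k=2 src: inc=0.750000, refl=0.750000·0.500000=0.3750; V=0.750000+0.750000+0.375000=1.8750
k=3 load: inc=0.375000, refl=0.375000·1.000000=0.3750; V=1.500000+0.375000+0.375000=2.2500
k=4 src: inc=0.375000, refl=0.375000·0.500000=0.1875; V=1.875000+0.375000+0.187500=2.4375
k=5 load: inc=0.187500, refl=0.187500·1.000000=0.1875; V=2.250000+0.187500+0.187500=2.6250

0 0 source 0.7500
1 2 load 1.5000
2 4 source 1.8750
3 6 load 2.2500
4 8 source 2.4375
5 10 load 2.6250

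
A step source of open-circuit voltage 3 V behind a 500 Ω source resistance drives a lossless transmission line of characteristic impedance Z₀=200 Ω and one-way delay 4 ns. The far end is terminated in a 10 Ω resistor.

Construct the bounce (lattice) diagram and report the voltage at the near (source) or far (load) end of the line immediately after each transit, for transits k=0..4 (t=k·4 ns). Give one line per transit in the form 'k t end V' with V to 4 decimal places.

0 0 source 0.8571
1 4 load 0.0816
2 8 source -0.2507
3 12 load 0.0500
4 16 source 0.1789

Γ_L=-0.904762, Γ_S=0.428571; launch V₁=3·200/700=0.857143
k=0 src: V=0.8571
k=1 load: inc=0.857143, refl=0.857143·-0.904762=-0.7755; V=0.000000+0.857143+-0.775510=0.0816
k=2 src: inc=-0.775510, refl=-0.775510·0.428571=-0.3324; V=0.857143+-0.775510+-0.332362=-0.2507
k=3 load: inc=-0.332362, refl=-0.332362·-0.904762=0.3007; V=0.081633+-0.332362+0.300708=0.0500
k=4 src: inc=0.300708, refl=0.300708·0.428571=0.1289; V=-0.250729+0.300708+0.128875=0.1789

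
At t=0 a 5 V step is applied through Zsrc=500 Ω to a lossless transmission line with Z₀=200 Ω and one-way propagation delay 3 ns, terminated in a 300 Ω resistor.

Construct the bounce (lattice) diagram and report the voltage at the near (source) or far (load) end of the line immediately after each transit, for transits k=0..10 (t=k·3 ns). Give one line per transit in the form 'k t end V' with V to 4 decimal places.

0 0 source 1.4286
1 3 load 1.7143
2 6 source 1.8367
3 9 load 1.8612
4 12 source 1.8717
5 15 load 1.8738
6 18 source 1.8747
7 21 load 1.8749
8 24 source 1.8750
9 27 load 1.8750
10 30 source 1.8750

Γ_L=0.200000, Γ_S=0.428571; launch V₁=5·200/700=1.428571
k=0 src: V=1.4286
k=1 load: inc=1.428571, refl=1.428571·0.200000=0.2857; V=0.000000+1.428571+0.285714=1.7143
k=2 src: inc=0.285714, refl=0.285714·0.428571=0.1224; V=1.428571+0.285714+0.122449=1.8367
k=3 load: inc=0.122449, refl=0.122449·0.200000=0.0245; V=1.714286+0.122449+0.024490=1.8612
k=4 src: inc=0.024490, refl=0.024490·0.428571=0.0105; V=1.836735+0.024490+0.010496=1.8717
k=5 load: inc=0.010496, refl=0.010496·0.200000=0.0021; V=1.861224+0.010496+0.002099=1.8738
k=6 src: inc=0.002099, refl=0.002099·0.428571=0.0009; V=1.871720+0.002099+0.000900=1.8747
k=7 load: inc=0.000900, refl=0.000900·0.200000=0.0002; V=1.873819+0.000900+0.000180=1.8749
k=8 src: inc=0.000180, refl=0.000180·0.428571=0.0001; V=1.874719+0.000180+0.000077=1.8750
k=9 load: inc=0.000077, refl=0.000077·0.200000=0.0000; V=1.874899+0.000077+0.000015=1.8750
k=10 src: inc=0.000015, refl=0.000015·0.428571=0.0000; V=1.874976+0.000015+0.000007=1.8750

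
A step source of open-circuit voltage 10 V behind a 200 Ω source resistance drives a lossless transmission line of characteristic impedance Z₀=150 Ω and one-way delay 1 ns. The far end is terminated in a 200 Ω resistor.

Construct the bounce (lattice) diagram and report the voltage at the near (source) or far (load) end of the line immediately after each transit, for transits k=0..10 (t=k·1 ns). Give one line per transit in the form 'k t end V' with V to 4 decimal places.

Γ_L=0.142857, Γ_S=0.142857; launch V₁=10·150/350=4.285714
k=0 src: V=4.2857
k=1 load: inc=4.285714, refl=4.285714·0.142857=0.6122; V=0.000000+4.285714+0.612245=4.8980
k=2 src: inc=0.612245, refl=0.612245·0.142857=0.0875; V=4.285714+0.612245+0.087464=4.9854
k=3 load: inc=0.087464, refl=0.087464·0.142857=0.0125; V=4.897959+0.087464+0.012495=4.9979
k=4 src: inc=0.012495, refl=0.012495·0.142857=0.0018; V=4.985423+0.012495+0.001785=4.9997
k=5 load: inc=0.001785, refl=0.001785·0.142857=0.0003; V=4.997918+0.001785+0.000255=5.0000
k=6 src: inc=0.000255, refl=0.000255·0.142857=0.0000; V=4.999703+0.000255+0.000036=5.0000
k=7 load: inc=0.000036, refl=0.000036·0.142857=0.0000; V=4.999958+0.000036+0.000005=5.0000
k=8 src: inc=0.000005, refl=0.000005·0.142857=0.0000; V=4.999994+0.000005+0.000001=5.0000
k=9 load: inc=0.000001, refl=0.000001·0.142857=0.0000; V=4.999999+0.000001+0.000000=5.0000
k=10 src: inc=0.000000, refl=0.000000·0.142857=0.0000; V=5.000000+0.000000+0.000000=5.0000

0 0 source 4.2857
1 1 load 4.8980
2 2 source 4.9854
3 3 load 4.9979
4 4 source 4.9997
5 5 load 5.0000
6 6 source 5.0000
7 7 load 5.0000
8 8 source 5.0000
9 9 load 5.0000
10 10 source 5.0000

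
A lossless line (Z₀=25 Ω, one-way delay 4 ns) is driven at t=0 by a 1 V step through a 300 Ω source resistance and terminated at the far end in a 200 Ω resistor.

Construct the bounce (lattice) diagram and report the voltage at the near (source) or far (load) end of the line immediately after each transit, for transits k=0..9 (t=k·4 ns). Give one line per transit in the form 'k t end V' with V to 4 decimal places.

Γ_L=0.777778, Γ_S=0.846154; launch V₁=1·25/325=0.076923
k=0 src: V=0.0769
k=1 load: inc=0.076923, refl=0.076923·0.777778=0.0598; V=0.000000+0.076923+0.059829=0.1368
k=2 src: inc=0.059829, refl=0.059829·0.846154=0.0506; V=0.076923+0.059829+0.050625=0.1874
k=3 load: inc=0.050625, refl=0.050625·0.777778=0.0394; V=0.136752+0.050625+0.039375=0.2268
k=4 src: inc=0.039375, refl=0.039375·0.846154=0.0333; V=0.187377+0.039375+0.033317=0.2601
k=5 load: inc=0.033317, refl=0.033317·0.777778=0.0259; V=0.226751+0.033317+0.025913=0.2860
k=6 src: inc=0.025913, refl=0.025913·0.846154=0.0219; V=0.260068+0.025913+0.021927=0.3079
k=7 load: inc=0.021927, refl=0.021927·0.777778=0.0171; V=0.285982+0.021927+0.017054=0.3250
k=8 src: inc=0.017054, refl=0.017054·0.846154=0.0144; V=0.307908+0.017054+0.014430=0.3394
k=9 load: inc=0.014430, refl=0.014430·0.777778=0.0112; V=0.324962+0.014430+0.011224=0.3506

0 0 source 0.0769
1 4 load 0.1368
2 8 source 0.1874
3 12 load 0.2268
4 16 source 0.2601
5 20 load 0.2860
6 24 source 0.3079
7 28 load 0.3250
8 32 source 0.3394
9 36 load 0.3506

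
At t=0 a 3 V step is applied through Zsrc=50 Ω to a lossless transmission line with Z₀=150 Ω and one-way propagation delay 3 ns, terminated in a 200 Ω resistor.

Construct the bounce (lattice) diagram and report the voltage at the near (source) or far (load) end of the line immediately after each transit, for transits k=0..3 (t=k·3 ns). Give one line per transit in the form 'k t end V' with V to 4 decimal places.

0 0 source 2.2500
1 3 load 2.5714
2 6 source 2.4107
3 9 load 2.3878

Γ_L=0.142857, Γ_S=-0.500000; launch V₁=3·150/200=2.250000
k=0 src: V=2.2500
k=1 load: inc=2.250000, refl=2.250000·0.142857=0.3214; V=0.000000+2.250000+0.321429=2.5714
k=2 src: inc=0.321429, refl=0.321429·-0.500000=-0.1607; V=2.250000+0.321429+-0.160714=2.4107
k=3 load: inc=-0.160714, refl=-0.160714·0.142857=-0.0230; V=2.571429+-0.160714+-0.022959=2.3878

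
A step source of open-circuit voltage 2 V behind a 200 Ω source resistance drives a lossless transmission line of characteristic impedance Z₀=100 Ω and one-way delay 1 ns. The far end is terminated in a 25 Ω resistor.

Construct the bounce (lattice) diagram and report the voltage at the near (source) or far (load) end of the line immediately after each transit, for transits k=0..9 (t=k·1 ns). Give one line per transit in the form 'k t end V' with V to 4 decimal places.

0 0 source 0.6667
1 1 load 0.2667
2 2 source 0.1333
3 3 load 0.2133
4 4 source 0.2400
5 5 load 0.2240
6 6 source 0.2187
7 7 load 0.2219
8 8 source 0.2229
9 9 load 0.2223

Γ_L=-0.600000, Γ_S=0.333333; launch V₁=2·100/300=0.666667
k=0 src: V=0.6667
k=1 load: inc=0.666667, refl=0.666667·-0.600000=-0.4000; V=0.000000+0.666667+-0.400000=0.2667
k=2 src: inc=-0.400000, refl=-0.400000·0.333333=-0.1333; V=0.666667+-0.400000+-0.133333=0.1333
k=3 load: inc=-0.133333, refl=-0.133333·-0.600000=0.0800; V=0.266667+-0.133333+0.080000=0.2133
k=4 src: inc=0.080000, refl=0.080000·0.333333=0.0267; V=0.133333+0.080000+0.026667=0.2400
k=5 load: inc=0.026667, refl=0.026667·-0.600000=-0.0160; V=0.213333+0.026667+-0.016000=0.2240
k=6 src: inc=-0.016000, refl=-0.016000·0.333333=-0.0053; V=0.240000+-0.016000+-0.005333=0.2187
k=7 load: inc=-0.005333, refl=-0.005333·-0.600000=0.0032; V=0.224000+-0.005333+0.003200=0.2219
k=8 src: inc=0.003200, refl=0.003200·0.333333=0.0011; V=0.218667+0.003200+0.001067=0.2229
k=9 load: inc=0.001067, refl=0.001067·-0.600000=-0.0006; V=0.221867+0.001067+-0.000640=0.2223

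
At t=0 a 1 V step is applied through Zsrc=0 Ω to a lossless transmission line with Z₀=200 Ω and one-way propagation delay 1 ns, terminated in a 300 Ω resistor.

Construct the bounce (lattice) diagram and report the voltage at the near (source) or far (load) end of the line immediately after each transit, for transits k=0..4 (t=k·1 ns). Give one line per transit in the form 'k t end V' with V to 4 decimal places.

0 0 source 1.0000
1 1 load 1.2000
2 2 source 1.0000
3 3 load 0.9600
4 4 source 1.0000

Γ_L=0.200000, Γ_S=-1.000000; launch V₁=1·200/200=1.000000
k=0 src: V=1.0000
k=1 load: inc=1.000000, refl=1.000000·0.200000=0.2000; V=0.000000+1.000000+0.200000=1.2000
k=2 src: inc=0.200000, refl=0.200000·-1.000000=-0.2000; V=1.000000+0.200000+-0.200000=1.0000
k=3 load: inc=-0.200000, refl=-0.200000·0.200000=-0.0400; V=1.200000+-0.200000+-0.040000=0.9600
k=4 src: inc=-0.040000, refl=-0.040000·-1.000000=0.0400; V=1.000000+-0.040000+0.040000=1.0000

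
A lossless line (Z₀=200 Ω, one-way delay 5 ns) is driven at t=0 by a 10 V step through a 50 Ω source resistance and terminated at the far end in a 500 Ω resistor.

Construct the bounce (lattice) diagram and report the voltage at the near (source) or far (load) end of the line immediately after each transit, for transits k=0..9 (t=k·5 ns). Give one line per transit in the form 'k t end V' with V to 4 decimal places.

Γ_L=0.428571, Γ_S=-0.600000; launch V₁=10·200/250=8.000000
k=0 src: V=8.0000
k=1 load: inc=8.000000, refl=8.000000·0.428571=3.4286; V=0.000000+8.000000+3.428571=11.4286
k=2 src: inc=3.428571, refl=3.428571·-0.600000=-2.0571; V=8.000000+3.428571+-2.057143=9.3714
k=3 load: inc=-2.057143, refl=-2.057143·0.428571=-0.8816; V=11.428571+-2.057143+-0.881633=8.4898
k=4 src: inc=-0.881633, refl=-0.881633·-0.600000=0.5290; V=9.371429+-0.881633+0.528980=9.0188
k=5 load: inc=0.528980, refl=0.528980·0.428571=0.2267; V=8.489796+0.528980+0.226706=9.2455
k=6 src: inc=0.226706, refl=0.226706·-0.600000=-0.1360; V=9.018776+0.226706+-0.136023=9.1095
k=7 load: inc=-0.136023, refl=-0.136023·0.428571=-0.0583; V=9.245481+-0.136023+-0.058296=9.0512
k=8 src: inc=-0.058296, refl=-0.058296·-0.600000=0.0350; V=9.109458+-0.058296+0.034977=9.0861
k=9 load: inc=0.034977, refl=0.034977·0.428571=0.0150; V=9.051162+0.034977+0.014990=9.1011

0 0 source 8.0000
1 5 load 11.4286
2 10 source 9.3714
3 15 load 8.4898
4 20 source 9.0188
5 25 load 9.2455
6 30 source 9.1095
7 35 load 9.0512
8 40 source 9.0861
9 45 load 9.1011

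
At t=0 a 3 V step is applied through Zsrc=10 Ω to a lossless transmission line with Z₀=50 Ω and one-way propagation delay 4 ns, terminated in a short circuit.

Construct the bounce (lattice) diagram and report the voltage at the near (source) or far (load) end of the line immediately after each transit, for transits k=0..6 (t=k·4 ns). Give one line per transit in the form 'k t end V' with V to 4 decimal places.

0 0 source 2.5000
1 4 load 0.0000
2 8 source 1.6667
3 12 load 0.0000
4 16 source 1.1111
5 20 load 0.0000
6 24 source 0.7407

Γ_L=-1.000000, Γ_S=-0.666667; launch V₁=3·50/60=2.500000
k=0 src: V=2.5000
k=1 load: inc=2.500000, refl=2.500000·-1.000000=-2.5000; V=0.000000+2.500000+-2.500000=0.0000
k=2 src: inc=-2.500000, refl=-2.500000·-0.666667=1.6667; V=2.500000+-2.500000+1.666667=1.6667
k=3 load: inc=1.666667, refl=1.666667·-1.000000=-1.6667; V=0.000000+1.666667+-1.666667=0.0000
k=4 src: inc=-1.666667, refl=-1.666667·-0.666667=1.1111; V=1.666667+-1.666667+1.111111=1.1111
k=5 load: inc=1.111111, refl=1.111111·-1.000000=-1.1111; V=0.000000+1.111111+-1.111111=0.0000
k=6 src: inc=-1.111111, refl=-1.111111·-0.666667=0.7407; V=1.111111+-1.111111+0.740741=0.7407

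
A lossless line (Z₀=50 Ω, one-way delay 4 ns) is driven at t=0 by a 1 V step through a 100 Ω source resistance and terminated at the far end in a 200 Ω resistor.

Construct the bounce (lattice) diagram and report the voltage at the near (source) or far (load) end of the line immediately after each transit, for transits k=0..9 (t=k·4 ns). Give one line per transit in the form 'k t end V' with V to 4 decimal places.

0 0 source 0.3333
1 4 load 0.5333
2 8 source 0.6000
3 12 load 0.6400
4 16 source 0.6533
5 20 load 0.6613
6 24 source 0.6640
7 28 load 0.6656
8 32 source 0.6661
9 36 load 0.6665

Γ_L=0.600000, Γ_S=0.333333; launch V₁=1·50/150=0.333333
k=0 src: V=0.3333
k=1 load: inc=0.333333, refl=0.333333·0.600000=0.2000; V=0.000000+0.333333+0.200000=0.5333
k=2 src: inc=0.200000, refl=0.200000·0.333333=0.0667; V=0.333333+0.200000+0.066667=0.6000
k=3 load: inc=0.066667, refl=0.066667·0.600000=0.0400; V=0.533333+0.066667+0.040000=0.6400
k=4 src: inc=0.040000, refl=0.040000·0.333333=0.0133; V=0.600000+0.040000+0.013333=0.6533
k=5 load: inc=0.013333, refl=0.013333·0.600000=0.0080; V=0.640000+0.013333+0.008000=0.6613
k=6 src: inc=0.008000, refl=0.008000·0.333333=0.0027; V=0.653333+0.008000+0.002667=0.6640
k=7 load: inc=0.002667, refl=0.002667·0.600000=0.0016; V=0.661333+0.002667+0.001600=0.6656
k=8 src: inc=0.001600, refl=0.001600·0.333333=0.0005; V=0.664000+0.001600+0.000533=0.6661
k=9 load: inc=0.000533, refl=0.000533·0.600000=0.0003; V=0.665600+0.000533+0.000320=0.6665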